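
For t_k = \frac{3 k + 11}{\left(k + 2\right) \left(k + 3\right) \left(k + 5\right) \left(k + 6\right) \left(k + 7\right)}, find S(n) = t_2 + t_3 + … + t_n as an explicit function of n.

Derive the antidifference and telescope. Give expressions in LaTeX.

S(n) = \frac{n^{3} + 16 n^{2} + 81 n - 98}{224 \left(n^{3} + 16 n^{2} + 81 n + 126\right)}

t_(k+1)/t_k = (k + 2)*(k + 5)*(3*k + 14)/((k + 4)*(k + 8)*(3*k + 11)).
Factor: A=k + 2; B=k + 8; C=k**2 + 23*k/3 + 44/3.
f must satisfy (k + 2)·f(k+1) − (k + 7)·f(k) = k**2 + 23*k/3 + 44/3.
Bound: deg f ≤ 5.
Solving with deg f ≤ 5: f(k) = k*(k + 3)*(k + 4)*(k**2 + 13*k + 52)/180.
Then R = B(k−1)f/C = k*(k + 3)*(k + 7)*(k**2 + 13*k + 52)/(60*(3*k + 11)), so s_k = R(k)·t_k = k*(k**2 + 13*k + 52)/(60*(k**3 + 13*k**2 + 52*k + 60)).
Verify: (3*k + 11)/(k**5 + 23*k**4 + 203*k**3 + 853*k**2 + 1692*k + 1260) matches t_k.
Telescope: S(n) = s_(n+1) − s_(2) = (n**3 + 16*n**2 + 81*n + 66)/(60*(n**3 + 16*n**2 + 81*n + 126)) − (41/3360) = (n**3 + 16*n**2 + 81*n - 98)/(224*(n**3 + 16*n**2 + 81*n + 126)).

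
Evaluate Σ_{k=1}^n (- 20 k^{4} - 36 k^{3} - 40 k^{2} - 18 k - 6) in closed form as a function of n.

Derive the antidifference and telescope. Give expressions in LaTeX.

S(n) = n \left(- 4 n^{4} - 19 n^{3} - 38 n^{2} - 38 n - 21\right)

r(k) = (10*k**4 + 58*k**3 + 134*k**2 + 143*k + 60)/(10*k**4 + 18*k**3 + 20*k**2 + 9*k + 3) after simplifying.
Gosper form: A/B · C(k+1)/C(k) with A=1, B=1, C=k**4 + 9*k**3/5 + 2*k**2 + 9*k/10 + 3/10.
Need (1)·f(k+1) − (1)·f(k) = k**4 + 9*k**3/5 + 2*k**2 + 9*k/10 + 3/10.
Bound: deg f ≤ 5.
Solving with deg f ≤ 5: f(k) = k*(k**2 + k + 1)*(4*k**2 - 5*k + 3)/20.
Then R = B(k−1)f/C = k*(k**2 + k + 1)*(4*k**2 - 5*k + 3)/(2*(10*k**4 + 18*k**3 + 20*k**2 + 9*k + 3)), so s_k = R(k)·t_k = k*(-4*k**4 + k**3 - 2*k**2 + 2*k - 3).
s_(k+1) − s_k = -20*k**4 - 36*k**3 - 40*k**2 - 18*k - 6 = t_k.
s_(n+1) = -4*n**5 - 19*n**4 - 38*n**3 - 38*n**2 - 21*n - 6 and s_(1) = -6, so S(n) = n*(-4*n**4 - 19*n**3 - 38*n**2 - 38*n - 21).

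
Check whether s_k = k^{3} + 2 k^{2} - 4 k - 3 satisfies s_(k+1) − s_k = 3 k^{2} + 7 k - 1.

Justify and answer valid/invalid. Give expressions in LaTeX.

Valid: the claim telescopes to t_k.

s_(k+1) = k**3 + 5*k**2 + 3*k - 4
s_(k+1) − s_k = 3*k**2 + 7*k - 1
(s_(k+1) − s_k) − t_k = 0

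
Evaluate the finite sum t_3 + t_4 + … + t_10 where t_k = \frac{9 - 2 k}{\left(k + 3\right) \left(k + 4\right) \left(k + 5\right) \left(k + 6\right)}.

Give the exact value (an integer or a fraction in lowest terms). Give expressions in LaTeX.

The ratio is (k + 3)*(2*k - 7)/((k + 7)*(2*k - 9)).
Take A(k)=k + 3, B(k)=k + 7, C(k)=k - 9/2.
Set up (k + 3)·f(k+1) − (k + 6)·f(k) − (k - 9/2) = 0.
Degrees (1,1,1) ⇒ d ≤ 3.
Solving with deg f ≤ 3: f(k) = -k*(k**2 + 12*k + 77)/60.
So s_k = (B(k−1)f/C)·t_k = (-k*(k + 6)*(k**2 + 12*k + 77)/(30*(2*k - 9)))·t_k = k*(k**2 + 12*k + 77)/(30*(k + 3)*(k + 4)*(k + 5)).
Check: Δs_k = (9 - 2*k)/(k**4 + 18*k**3 + 119*k**2 + 342*k + 360). ✓
Telescoping: Σ = s_(11) − s_(3) = 121/3360 − (61/1680) = -1/3360.

Σ = -1/3360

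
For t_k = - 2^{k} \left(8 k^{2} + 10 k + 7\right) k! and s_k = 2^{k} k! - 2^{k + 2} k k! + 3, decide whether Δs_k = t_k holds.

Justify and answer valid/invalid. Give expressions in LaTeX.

s_(k+1) = -8*2**k*k**2*factorial(k) - 14*2**k*k*factorial(k) - 6*2**k*factorial(k) + 3
s_(k+1) − s_k = -2**k*(8*k**2 + 10*k + 7)*factorial(k)
(s_(k+1) − s_k) − t_k = 0

valid (s_(k+1) − s_k reduces to t_k)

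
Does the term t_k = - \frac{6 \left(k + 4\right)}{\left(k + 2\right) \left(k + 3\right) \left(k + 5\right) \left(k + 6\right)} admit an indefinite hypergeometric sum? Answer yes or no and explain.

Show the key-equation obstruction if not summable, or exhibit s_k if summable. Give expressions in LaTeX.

Yes. s_k = \frac{3 k \left(- k - 7\right)}{10 \left(k^{2} + 7 k + 10\right)}.

Step 1: r(k) = (k + 2)*(k + 5)**2/((k + 4)**2*(k + 7)).
Take A(k)=k + 2, B(k)=k + 7, C(k)=k**2 + 8*k + 16.
Solve (k + 2)·f(k+1) − (k + 6)·f(k) = k**2 + 8*k + 16.
Bound: deg f ≤ 4.
Solving with deg f ≤ 4: f(k) = k*(k + 3)*(k + 4)*(k + 7)/20.
Certificate R = B(k−1)f/C = k*(k + 3)*(k + 6)*(k + 7)/(20*(k + 4)) gives s_k = 3*k*(-k - 7)/(10*(k**2 + 7*k + 10)).
s_(k+1) − s_k = 6*(-k - 4)/(k**4 + 16*k**3 + 91*k**2 + 216*k + 180) = t_k.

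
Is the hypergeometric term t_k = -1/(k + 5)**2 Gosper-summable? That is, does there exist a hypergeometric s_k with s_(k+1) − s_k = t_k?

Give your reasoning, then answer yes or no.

No — t_k has no hypergeometric antidifference.

Compute t_(k+1)/t_k: get (k + 5)**2/(k + 6)**2.
So A=k**2 + 10*k + 25 and B=k**2 + 12*k + 36, with C=1.
Need (k**2 + 10*k + 25)·f(k+1) − (k**2 + 10*k + 25)·f(k) = 1.
deg f ≤ 0 (via 2,2,0).
f = c0 ⇒ A·f(k+1) − B(k−1)·f(k) − C = -1. The system {-1 = 0} is inconsistent; no antidifference.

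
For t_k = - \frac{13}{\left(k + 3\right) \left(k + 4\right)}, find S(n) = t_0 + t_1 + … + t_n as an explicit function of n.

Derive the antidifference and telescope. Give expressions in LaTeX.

S(n) = \frac{13 \left(- n - 1\right)}{3 \left(n + 4\right)}

t_(k+1)/t_k = (k + 3)/(k + 5).
Normal form (A,B,C) = (k + 3, k + 5, 1).
Key eq: (k + 3)·f(k+1) = (k + 4)·f(k) + (1).
deg f ≤ 1 (via 1,1,0).
Solving with deg f ≤ 1: f(k) = k/3.
So s_k = (B(k−1)f/C)·t_k = (k*(k + 4)/3)·t_k = -13*k/(3*k + 9).
Verify: -13/(k**2 + 7*k + 12) matches t_k.
Evaluate: s_(n+1) = 13*(-n - 1)/(3*(n + 4)); subtract s_(0) = 0 ⇒ S(n) = 13*(-n - 1)/(3*(n + 4)).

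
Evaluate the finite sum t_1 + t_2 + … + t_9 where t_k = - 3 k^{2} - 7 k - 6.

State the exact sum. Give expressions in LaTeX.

Compute t_(k+1)/t_k: get (3*k**2 + 13*k + 16)/(3*k**2 + 7*k + 6).
Factor: A=1; B=1; C=k**2 + 7*k/3 + 2.
f must satisfy (1)·f(k+1) − (1)·f(k) = k**2 + 7*k/3 + 2.
deg f ≤ 3 (via 0,0,2).
Match coefficients ⇒ f(k) = k*(k**2 + 2*k + 3)/3.
Certificate R = B(k−1)f/C = k*(k**2 + 2*k + 3)/(3*k**2 + 7*k + 6) gives s_k = k*(-k**2 - 2*k - 3).
Check: Δs_k = -3*k**2 - 7*k - 6. ✓
Telescoping: Σ = s_(10) − s_(1) = -1230 − (-6) = -1224.

Σ = -1224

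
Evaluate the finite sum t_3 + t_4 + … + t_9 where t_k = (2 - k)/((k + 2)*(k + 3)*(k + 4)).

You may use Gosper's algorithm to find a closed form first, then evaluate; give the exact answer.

Σ = -7/195

Compute t_(k+1)/t_k: get (k - 1)*(k + 2)/((k - 2)*(k + 5)).
Factor: A=k + 2; B=k + 5; C=k - 2.
Need (k + 2)·f(k+1) − (k + 4)·f(k) = k - 2.
From deg A=1, deg B=1, deg C=1: d=2.
Coefficient equations give f(k) = -k.
R(k) = B(k−1)·f(k)/C(k) = -k*(k + 4)/(k - 2); s_k = R·t_k = k/((k + 2)*(k + 3)).
Δs = (2 - k)/(k**3 + 9*k**2 + 26*k + 24), as required.
Sum = s_(10) − s_(3); s_(10) = 5/78, s_(3) = 1/10 ⇒ -7/195.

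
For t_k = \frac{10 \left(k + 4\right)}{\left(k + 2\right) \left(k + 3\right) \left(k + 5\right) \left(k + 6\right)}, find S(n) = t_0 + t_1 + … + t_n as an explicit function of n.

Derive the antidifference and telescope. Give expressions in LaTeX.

S(n) = \frac{n^{2} + 9 n + 8}{2 \left(n^{2} + 9 n + 18\right)}

Compute t_(k+1)/t_k: get (k + 2)*(k + 5)**2/((k + 4)**2*(k + 7)).
A = k + 2, B = k + 7, C = k**2 + 8*k + 16.
Key eq: (k + 2)·f(k+1) = (k + 6)·f(k) + (k**2 + 8*k + 16).
deg f ≤ 4 (via 1,1,2).
Solving with deg f ≤ 4: f(k) = k*(k + 3)*(k + 4)*(k + 7)/20.
R(k) = B(k−1)·f(k)/C(k) = k*(k + 3)*(k + 6)*(k + 7)/(20*(k + 4)); s_k = R·t_k = k*(k + 7)/(2*(k**2 + 7*k + 10)).
Verify: 10*(k + 4)/(k**4 + 16*k**3 + 91*k**2 + 216*k + 180) matches t_k.
Evaluate: s_(n+1) = (n**2 + 9*n + 8)/(2*(n**2 + 9*n + 18)); subtract s_(0) = 0 ⇒ S(n) = (n**2 + 9*n + 8)/(2*(n**2 + 9*n + 18)).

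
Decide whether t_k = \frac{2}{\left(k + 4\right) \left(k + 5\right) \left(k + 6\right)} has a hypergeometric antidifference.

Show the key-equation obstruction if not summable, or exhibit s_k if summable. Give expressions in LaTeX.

Yes. s_k = \frac{k \left(k + 9\right)}{20 \left(k + 4\right) \left(k + 5\right)}.

Compute t_(k+1)/t_k: get (k + 4)/(k + 7).
Factor: A=k + 4; B=k + 7; C=1.
Key eq: (k + 4)·f(k+1) = (k + 6)·f(k) + (1).
From deg A=1, deg B=1, deg C=0: d=2.
A polynomial solution: f(k) = k*(k + 9)/40.
Get s_k = R·t_k = k*(k + 9)/(20*(k + 4)*(k + 5)) with R(k) = B(k−1)f(k)/C(k) = k*(k + 6)*(k + 9)/40.
s_(k+1) − s_k = 2/(k**3 + 15*k**2 + 74*k + 120) = t_k.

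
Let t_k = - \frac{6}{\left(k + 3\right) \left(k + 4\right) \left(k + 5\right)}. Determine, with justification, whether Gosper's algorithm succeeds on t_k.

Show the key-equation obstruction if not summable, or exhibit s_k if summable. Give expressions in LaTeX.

Yes. s_k = \frac{k \left(- k - 7\right)}{4 \left(k + 3\right) \left(k + 4\right)}.

r(k) = (k + 3)/(k + 6) after simplifying.
Normal form (A,B,C) = (k + 3, k + 6, 1).
Need (k + 3)·f(k+1) − (k + 5)·f(k) = 1.
Degrees (1,1,0) ⇒ d ≤ 2.
Solve for f: f(k) = k*(k + 7)/24 (degree 2 ≤ 2).
Then R = B(k−1)f/C = k*(k + 5)*(k + 7)/24, so s_k = R(k)·t_k = k*(-k - 7)/(4*(k + 3)*(k + 4)).
Δs = -6/(k**3 + 12*k**2 + 47*k + 60), as required.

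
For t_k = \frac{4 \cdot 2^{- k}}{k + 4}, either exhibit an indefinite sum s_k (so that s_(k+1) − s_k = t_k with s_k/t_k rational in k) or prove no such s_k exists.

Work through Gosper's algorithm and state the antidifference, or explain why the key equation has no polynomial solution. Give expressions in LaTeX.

not Gosper-summable; s_k does not exist

r(k) = (k + 4)/(2*(k + 5)) after simplifying.
Normal form (A,B,C) = (k/2 + 2, k + 5, 1).
Solve (k/2 + 2)·f(k+1) − (k + 4)·f(k) = 1.
Bound: deg f ≤ -1.
d = -1 < 0 ⇒ no nonzero polynomial f; not summable.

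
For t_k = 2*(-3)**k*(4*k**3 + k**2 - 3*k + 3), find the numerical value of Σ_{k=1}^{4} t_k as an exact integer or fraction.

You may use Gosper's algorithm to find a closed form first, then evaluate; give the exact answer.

Ratio r(k) = 3*(3*k - 4*(k + 1)**3 - (k + 1)**2)/(4*k**3 + k**2 - 3*k + 3).
Factor: A=-3; B=1; C=k**3 + k**2/4 - 3*k/4 + 3/4.
Key eq: (-3)·f(k+1) = (1)·f(k) + (k**3 + k**2/4 - 3*k/4 + 3/4).
deg f ≤ 3 (via 0,0,3).
A polynomial solution: f(k) = -(2*k**3 - 4*k**2 + 3)/8.
Certificate R = B(k−1)f/C = -(2*k**3 - 4*k**2 + 3)/(2*(4*k**3 + k**2 - 3*k + 3)) gives s_k = (-3)**k*(-2*k**3 + 4*k**2 - 3).
Check: Δs_k = 2*(-3)**k*(4*k**3 + k**2 - 3*k + 3). ✓
Evaluate s at k=5 and k=1: 37179 and 3; difference 37176.

Σ = 37176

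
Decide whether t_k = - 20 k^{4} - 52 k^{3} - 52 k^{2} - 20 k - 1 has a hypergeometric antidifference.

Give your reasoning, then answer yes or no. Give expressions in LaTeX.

r(k) = (20*k**4 + 132*k**3 + 328*k**2 + 360*k + 145)/(20*k**4 + 52*k**3 + 52*k**2 + 20*k + 1) after simplifying.
A = 1, B = 1, C = k**4 + 13*k**3/5 + 13*k**2/5 + k + 1/20.
Need (1)·f(k+1) − (1)·f(k) = k**4 + 13*k**3/5 + 13*k**2/5 + k + 1/20.
Degrees (0,0,4) ⇒ d ≤ 5.
A polynomial solution: f(k) = k*(4*k**4 + 3*k**3 - 2*k**2 - 3*k - 1)/20.
Then R = B(k−1)f/C = k*(4*k**4 + 3*k**3 - 2*k**2 - 3*k - 1)/(20*k**4 + 52*k**3 + 52*k**2 + 20*k + 1), so s_k = R(k)·t_k = k*(-4*k**4 - 3*k**3 + 2*k**2 + 3*k + 1).
Check: Δs_k = -20*k**4 - 52*k**3 - 52*k**2 - 20*k - 1. ✓

Yes. s_k = k \left(- 4 k^{4} - 3 k^{3} + 2 k^{2} + 3 k + 1\right).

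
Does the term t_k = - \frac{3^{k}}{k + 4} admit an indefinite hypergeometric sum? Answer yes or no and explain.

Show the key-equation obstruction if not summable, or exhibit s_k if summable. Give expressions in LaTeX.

No — t_k has no hypergeometric antidifference.

Compute t_(k+1)/t_k: get 3*(k + 4)/(k + 5).
A = 3*k + 12, B = k + 5, C = 1.
Key eq: (3*k + 12)·f(k+1) = (k + 4)·f(k) + (1).
Degrees (1,1,0) ⇒ d ≤ -1.
Negative degree bound (-1): no f exists, t_k not Gosper-summable.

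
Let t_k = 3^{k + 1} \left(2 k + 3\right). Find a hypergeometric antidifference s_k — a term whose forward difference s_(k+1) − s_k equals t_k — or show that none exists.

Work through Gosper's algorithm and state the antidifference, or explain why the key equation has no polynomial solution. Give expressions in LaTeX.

s_k = 3^{k + 1} k

Ratio r(k) = 3*(2*k + 5)/(2*k + 3).
Factor: A=3; B=1; C=k + 3/2.
f must satisfy (3)·f(k+1) − (1)·f(k) = k + 3/2.
From deg A=0, deg B=0, deg C=1: d=1.
A polynomial solution: f(k) = k/2.
So s_k = (B(k−1)f/C)·t_k = (k/(2*k + 3))·t_k = 3**(k + 1)*k.
Δs = 3**(k + 1)*(2*k + 3), as required.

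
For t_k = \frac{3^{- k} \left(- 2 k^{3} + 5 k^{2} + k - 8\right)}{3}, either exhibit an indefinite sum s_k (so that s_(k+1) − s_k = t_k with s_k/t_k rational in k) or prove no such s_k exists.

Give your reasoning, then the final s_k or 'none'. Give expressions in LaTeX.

Step 1: r(k) = (2*k**3 + k**2 - 5*k + 4)/(3*(2*k**3 - 5*k**2 - k + 8)).
Normal form (A,B,C) = (1/3, 1, k**3 - 5*k**2/2 - k/2 + 4).
Set up (1/3)·f(k+1) − (1)·f(k) − (k**3 - 5*k**2/2 - k/2 + 4) = 0.
deg f ≤ 3 (via 0,0,3).
Coefficient equations give f(k) = -3*(k**3 - k**2 + 4)/2.
So s_k = (B(k−1)f/C)·t_k = (-3*(k**3 - k**2 + 4)/(2*k**3 - 5*k**2 - k + 8))·t_k = (k**3 - k**2 + 4)/3**k.
Check: Δs_k = (-2*k**3 + 5*k**2 + k - 8)/(3*3**k). ✓

s_k = 3^{- k} \left(k^{3} - k^{2} + 4\right)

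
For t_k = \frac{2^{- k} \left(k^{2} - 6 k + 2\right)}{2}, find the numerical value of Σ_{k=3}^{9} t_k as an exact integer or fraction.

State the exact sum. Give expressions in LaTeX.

Σ = -571/1024

Ratio r(k) = (k**2 - 4*k - 3)/(2*(k**2 - 6*k + 2)).
A = 1/2, B = 1, C = k**2 - 6*k + 2.
Need (1/2)·f(k+1) − (1)·f(k) = k**2 - 6*k + 2.
d = 2 from the (0,0,2) case.
Match coefficients ⇒ f(k) = -2*(k**2 - 4*k - 1).
Get s_k = R·t_k = (-k**2 + 4*k + 1)/2**k with R(k) = B(k−1)f(k)/C(k) = -2*(k**2 - 4*k - 1)/(k**2 - 6*k + 2).
Check: Δs_k = (k**2 - 6*k + 2)/(2*2**k). ✓
Σ_(k=3)^(9) t_k = s_(10) − s_(3) = -59/1024 − (1/2) = -571/1024.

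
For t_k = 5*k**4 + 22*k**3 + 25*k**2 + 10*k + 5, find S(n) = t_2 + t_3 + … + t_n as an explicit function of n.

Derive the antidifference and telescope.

S(n) = n**5 + 8*n**4 + 21*n**3 + 23*n**2 + 14*n - 67

t_(k+1)/t_k = (5*k**4 + 42*k**3 + 121*k**2 + 146*k + 67)/(5*k**4 + 22*k**3 + 25*k**2 + 10*k + 5).
Factor: A=1; B=1; C=k**4 + 22*k**3/5 + 5*k**2 + 2*k + 1.
f must satisfy (1)·f(k+1) − (1)·f(k) = k**4 + 22*k**3/5 + 5*k**2 + 2*k + 1.
deg f ≤ 5 (via 0,0,4).
Solve for f: f(k) = k*(k**4 + 3*k**3 - k**2 - 2*k + 4)/5 (degree 5 ≤ 5).
Get s_k = R·t_k = k*(k**4 + 3*k**3 - k**2 - 2*k + 4) with R(k) = B(k−1)f(k)/C(k) = k*(k**4 + 3*k**3 - k**2 - 2*k + 4)/(5*k**4 + 22*k**3 + 25*k**2 + 10*k + 5).
Check: Δs_k = 5*k**4 + 22*k**3 + 25*k**2 + 10*k + 5. ✓
s_(n+1) = n**5 + 8*n**4 + 21*n**3 + 23*n**2 + 14*n + 5 and s_(2) = 72, so S(n) = n**5 + 8*n**4 + 21*n**3 + 23*n**2 + 14*n - 67.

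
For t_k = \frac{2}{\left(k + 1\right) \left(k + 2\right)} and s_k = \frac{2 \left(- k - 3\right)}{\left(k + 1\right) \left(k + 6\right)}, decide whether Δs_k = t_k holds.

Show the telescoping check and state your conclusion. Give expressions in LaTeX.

Invalid: residual \frac{12 \left(- k - 4\right)}{k^{4} + 16 k^{3} + 83 k^{2} + 152 k + 84} ≠ 0.

s_(k+1) = 2*(-k - 4)/((k + 2)*(k + 7))
s_(k+1) − s_k = 2*(k**2 + 7*k + 18)/(k**4 + 16*k**3 + 83*k**2 + 152*k + 84)
(s_(k+1) − s_k) − t_k = 12*(-k - 4)/(k**4 + 16*k**3 + 83*k**2 + 152*k + 84)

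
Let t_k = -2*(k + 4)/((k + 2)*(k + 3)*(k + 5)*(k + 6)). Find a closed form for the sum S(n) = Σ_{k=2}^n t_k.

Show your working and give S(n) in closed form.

S(n) = (-n**2 - 9*n + 10)/(28*(n**2 + 9*n + 18))

Compute t_(k+1)/t_k: get (k + 2)*(k + 5)**2/((k + 4)**2*(k + 7)).
Factor: A=k + 2; B=k + 7; C=k**2 + 8*k + 16.
Set up (k + 2)·f(k+1) − (k + 6)·f(k) − (k**2 + 8*k + 16) = 0.
From deg A=1, deg B=1, deg C=2: d=4.
Solve for f: f(k) = k*(k + 3)*(k + 4)*(k + 7)/20 (degree 4 ≤ 4).
Then R = B(k−1)f/C = k*(k + 3)*(k + 6)*(k + 7)/(20*(k + 4)), so s_k = R(k)·t_k = k*(-k - 7)/(10*(k**2 + 7*k + 10)).
Check: Δs_k = 2*(-k - 4)/(k**4 + 16*k**3 + 91*k**2 + 216*k + 180). ✓
s_(n+1) = (-n**2 - 9*n - 8)/(10*(n**2 + 9*n + 18)) and s_(2) = -9/140, so S(n) = (-n**2 - 9*n + 10)/(28*(n**2 + 9*n + 18)).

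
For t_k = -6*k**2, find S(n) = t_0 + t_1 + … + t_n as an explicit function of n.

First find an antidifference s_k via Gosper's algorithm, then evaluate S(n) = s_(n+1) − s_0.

S(n) = n*(-2*n**2 - 3*n - 1)

Step 1: r(k) = (k + 1)**2/k**2.
Take A(k)=1, B(k)=1, C(k)=k**2.
Solve (1)·f(k+1) − (1)·f(k) = k**2.
deg f ≤ 3 (via 0,0,2).
A polynomial solution: f(k) = k*(k - 1)*(2*k - 1)/6.
Get s_k = R·t_k = k*(-2*k**2 + 3*k - 1) with R(k) = B(k−1)f(k)/C(k) = (k - 1)*(2*k - 1)/(6*k).
s_(k+1) − s_k = -6*k**2 = t_k.
Telescope: S(n) = s_(n+1) − s_(0) = n*(-2*n**2 - 3*n - 1) − (0) = n*(-2*n**2 - 3*n - 1).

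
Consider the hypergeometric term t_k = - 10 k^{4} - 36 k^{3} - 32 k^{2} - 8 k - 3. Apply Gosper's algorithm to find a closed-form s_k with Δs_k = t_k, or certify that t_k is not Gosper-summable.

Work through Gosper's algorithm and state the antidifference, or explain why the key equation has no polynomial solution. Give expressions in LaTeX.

s_k = k \left(- 2 k^{4} - 4 k^{3} + 4 k^{2} + 3 k - 4\right)

Step 1: r(k) = (10*k**4 + 76*k**3 + 200*k**2 + 220*k + 89)/(10*k**4 + 36*k**3 + 32*k**2 + 8*k + 3).
Gosper form: A/B · C(k+1)/C(k) with A=1, B=1, C=k**4 + 18*k**3/5 + 16*k**2/5 + 4*k/5 + 3/10.
Need (1)·f(k+1) − (1)·f(k) = k**4 + 18*k**3/5 + 16*k**2/5 + 4*k/5 + 3/10.
Bound: deg f ≤ 5.
Solve for f: f(k) = k*(2*k**4 + 4*k**3 - 4*k**2 - 3*k + 4)/10 (degree 5 ≤ 5).
Get s_k = R·t_k = k*(-2*k**4 - 4*k**3 + 4*k**2 + 3*k - 4) with R(k) = B(k−1)f(k)/C(k) = k*(2*k**4 + 4*k**3 - 4*k**2 - 3*k + 4)/(10*k**4 + 36*k**3 + 32*k**2 + 8*k + 3).
s_(k+1) − s_k = -10*k**4 - 36*k**3 - 32*k**2 - 8*k - 3 = t_k.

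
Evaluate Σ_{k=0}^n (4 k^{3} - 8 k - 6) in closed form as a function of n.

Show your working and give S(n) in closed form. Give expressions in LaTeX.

S(n) = n^{4} + 2 n^{3} - 3 n^{2} - 10 n - 6

r(k) = (4*k - 2*(k + 1)**3 + 7)/(-2*k**3 + 4*k + 3) after simplifying.
Factor: A=1; B=1; C=k**3 - 2*k - 3/2.
Set up (1)·f(k+1) − (1)·f(k) − (k**3 - 2*k - 3/2) = 0.
d = 4 from the (0,0,3) case.
Coefficient equations give f(k) = k*(k**3 - 2*k**2 - 3*k - 2)/4.
R(k) = B(k−1)·f(k)/C(k) = k*(k**3 - 2*k**2 - 3*k - 2)/(2*(2*k**3 - 4*k - 3)); s_k = R·t_k = k*(k**3 - 2*k**2 - 3*k - 2).
Δs = 4*k**3 - 8*k - 6, as required.
Telescope: S(n) = s_(n+1) − s_(0) = n**4 + 2*n**3 - 3*n**2 - 10*n - 6 − (0) = n**4 + 2*n**3 - 3*n**2 - 10*n - 6.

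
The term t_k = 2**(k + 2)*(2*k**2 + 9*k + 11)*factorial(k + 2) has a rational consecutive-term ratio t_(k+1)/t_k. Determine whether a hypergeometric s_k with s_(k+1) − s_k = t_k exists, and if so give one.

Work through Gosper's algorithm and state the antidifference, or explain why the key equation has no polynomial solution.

The ratio is 2*(2*k**3 + 19*k**2 + 61*k + 66)/(2*k**2 + 9*k + 11).
Take A(k)=2*k + 6, B(k)=1, C(k)=k**2 + 9*k/2 + 11/2.
Set up (2*k + 6)·f(k+1) − (1)·f(k) − (k**2 + 9*k/2 + 11/2) = 0.
Bound: deg f ≤ 1.
Solving with deg f ≤ 1: f(k) = (k + 1)/2.
Then R = B(k−1)f/C = (k + 1)/(2*k**2 + 9*k + 11), so s_k = R(k)·t_k = 2**(k + 2)*(k + 1)*factorial(k + 2).
Check: Δs_k = 2**(k + 2)*(2*k**2 + 9*k + 11)*factorial(k + 2). ✓

s_k = 2**(k + 2)*(k + 1)*factorial(k + 2)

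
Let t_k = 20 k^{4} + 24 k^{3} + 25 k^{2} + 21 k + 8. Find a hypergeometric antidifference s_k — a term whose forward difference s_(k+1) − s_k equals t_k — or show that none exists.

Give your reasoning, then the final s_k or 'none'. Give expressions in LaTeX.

r(k) = (20*k**4 + 104*k**3 + 217*k**2 + 223*k + 98)/(20*k**4 + 24*k**3 + 25*k**2 + 21*k + 8) after simplifying.
Gosper form: A/B · C(k+1)/C(k) with A=1, B=1, C=k**4 + 6*k**3/5 + 5*k**2/4 + 21*k/20 + 2/5.
f must satisfy (1)·f(k+1) − (1)·f(k) = k**4 + 6*k**3/5 + 5*k**2/4 + 21*k/20 + 2/5.
From deg A=0, deg B=0, deg C=4: d=5.
Solving with deg f ≤ 5: f(k) = k*(4*k**4 - 4*k**3 + 3*k**2 + 4*k + 1)/20.
So s_k = (B(k−1)f/C)·t_k = (k*(4*k**4 - 4*k**3 + 3*k**2 + 4*k + 1)/(20*k**4 + 24*k**3 + 25*k**2 + 21*k + 8))·t_k = k*(4*k**4 - 4*k**3 + 3*k**2 + 4*k + 1).
s_(k+1) − s_k = 20*k**4 + 24*k**3 + 25*k**2 + 21*k + 8 = t_k.

s_k = k \left(4 k^{4} - 4 k^{3} + 3 k^{2} + 4 k + 1\right)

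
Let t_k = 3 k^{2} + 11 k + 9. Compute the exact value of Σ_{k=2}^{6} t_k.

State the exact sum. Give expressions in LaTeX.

Σ = 535

t_(k+1)/t_k = (3*k**2 + 17*k + 23)/(3*k**2 + 11*k + 9).
A = 1, B = 1, C = k**2 + 11*k/3 + 3.
Need (1)·f(k+1) − (1)·f(k) = k**2 + 11*k/3 + 3.
deg f ≤ 3 (via 0,0,2).
Coefficient equations give f(k) = k*(k + 2)**2/3.
Get s_k = R·t_k = k*(k**2 + 4*k + 4) with R(k) = B(k−1)f(k)/C(k) = k*(k + 2)**2/(3*k**2 + 11*k + 9).
Check: Δs_k = 3*k**2 + 11*k + 9. ✓
Sum = s_(7) − s_(2); s_(7) = 567, s_(2) = 32 ⇒ 535.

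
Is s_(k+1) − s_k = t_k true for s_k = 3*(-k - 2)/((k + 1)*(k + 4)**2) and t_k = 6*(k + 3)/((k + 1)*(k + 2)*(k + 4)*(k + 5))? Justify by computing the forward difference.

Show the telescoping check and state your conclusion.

Invalid: residual 6*(-3*k**2 - 21*k - 34)/(k**6 + 21*k**5 + 177*k**4 + 759*k**3 + 1722*k**2 + 1920*k + 800) ≠ 0.

s_(k+1) = 3*(-k - 3)/((k + 2)*(k + 5)**2)
s_(k+1) − s_k = 3*(-(k + 1)*(k + 3)*(k + 4)**2 + (k + 2)**2*(k + 5)**2)/((k + 1)*(k + 2)*(k + 4)**2*(k + 5)**2)
(s_(k+1) − s_k) − t_k = 6*(-3*k**2 - 21*k - 34)/(k**6 + 21*k**5 + 177*k**4 + 759*k**3 + 1722*k**2 + 1920*k + 800)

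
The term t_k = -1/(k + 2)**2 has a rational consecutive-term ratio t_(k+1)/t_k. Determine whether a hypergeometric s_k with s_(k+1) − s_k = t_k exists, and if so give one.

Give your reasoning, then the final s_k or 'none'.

t_(k+1)/t_k = (k + 2)**2/(k + 3)**2.
Normal form (A,B,C) = (k**2 + 4*k + 4, k**2 + 6*k + 9, 1).
Solve (k**2 + 4*k + 4)·f(k+1) − (k**2 + 4*k + 4)·f(k) = 1.
Degrees (2,2,0) ⇒ d ≤ 0.
f = c0 ⇒ A·f(k+1) − B(k−1)·f(k) − C = -1. The system {-1 = 0} is inconsistent; no antidifference.

none — t_k is not Gosper-summable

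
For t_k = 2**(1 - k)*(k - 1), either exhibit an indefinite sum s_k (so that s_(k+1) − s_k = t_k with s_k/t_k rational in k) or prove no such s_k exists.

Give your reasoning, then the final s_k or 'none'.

t_(k+1)/t_k = k/(2*(k - 1)).
Gosper form: A/B · C(k+1)/C(k) with A=1/2, B=1, C=k - 1.
Need (1/2)·f(k+1) − (1)·f(k) = k - 1.
From deg A=0, deg B=0, deg C=1: d=1.
Coefficient equations give f(k) = -2*k.
So s_k = (B(k−1)f/C)·t_k = (-2*k/(k - 1))·t_k = -2**(2 - k)*k.
Verify: 2**(1 - k)*(k - 1) matches t_k.

s_k = -2**(2 - k)*k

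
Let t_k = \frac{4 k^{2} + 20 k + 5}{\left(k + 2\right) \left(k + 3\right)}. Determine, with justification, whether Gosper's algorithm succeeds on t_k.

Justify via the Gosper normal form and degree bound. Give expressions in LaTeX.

The ratio is (k + 2)*(20*k + 4*(k + 1)**2 + 25)/((k + 4)*(4*k**2 + 20*k + 5)).
So A=k + 2 and B=k + 4, with C=k**2 + 5*k + 5/4.
Key eq: (k + 2)·f(k+1) = (k + 3)·f(k) + (k**2 + 5*k + 5/4).
deg f ≤ 2 (via 1,1,2).
Match coefficients ⇒ f(k) = k*(8*k - 3)/8.
Get s_k = R·t_k = k*(8*k - 3)/(2*(k + 2)) with R(k) = B(k−1)f(k)/C(k) = k*(k + 3)*(8*k - 3)/(2*(4*k**2 + 20*k + 5)).
Check: Δs_k = (4*k**2 + 20*k + 5)/(k**2 + 5*k + 6). ✓

Yes. s_k = \frac{k \left(8 k - 3\right)}{2 \left(k + 2\right)}.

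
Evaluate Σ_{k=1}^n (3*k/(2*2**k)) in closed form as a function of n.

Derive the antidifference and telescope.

S(n) = 3*(2*2**n - n - 2)/(2*2**n)

The ratio is (k + 1)/(2*k).
Factor: A=1/2; B=1; C=k.
Set up (1/2)·f(k+1) − (1)·f(k) − (k) = 0.
From deg A=0, deg B=0, deg C=1: d=1.
Solving with deg f ≤ 1: f(k) = -2*(k + 1).
So s_k = (B(k−1)f/C)·t_k = (-2*(k + 1)/k)·t_k = 3*(-k - 1)/2**k.
s_(k+1) − s_k = 3*k/(2*2**k) = t_k.
Σ_(k=1)^n t_k = s_(n+1) − s_(1) = (3*2**(-n - 1)*(-n - 2)) − (-3), i.e. 3*(2*2**n - n - 2)/(2*2**n).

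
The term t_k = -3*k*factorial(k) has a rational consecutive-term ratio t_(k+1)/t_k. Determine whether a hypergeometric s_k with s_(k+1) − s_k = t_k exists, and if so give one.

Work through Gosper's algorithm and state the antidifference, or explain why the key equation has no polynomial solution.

s_k = -3*factorial(k)

The ratio is (k + 1)**2/k.
A = k + 1, B = 1, C = k.
f must satisfy (k + 1)·f(k+1) − (1)·f(k) = k.
Degrees (1,0,1) ⇒ d ≤ 0.
Match coefficients ⇒ f(k) = 1.
Certificate R = B(k−1)f/C = 1/k gives s_k = -3*factorial(k).
Check: Δs_k = -3*k*factorial(k). ✓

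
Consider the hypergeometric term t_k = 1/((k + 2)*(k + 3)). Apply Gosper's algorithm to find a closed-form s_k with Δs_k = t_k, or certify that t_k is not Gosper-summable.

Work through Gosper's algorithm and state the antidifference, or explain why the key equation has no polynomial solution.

The ratio is (k + 2)/(k + 4).
Factor: A=k + 2; B=k + 4; C=1.
Solve (k + 2)·f(k+1) − (k + 3)·f(k) = 1.
Bound: deg f ≤ 1.
Coefficient equations give f(k) = k/2.
R(k) = B(k−1)·f(k)/C(k) = k*(k + 3)/2; s_k = R·t_k = k/(2*(k + 2)).
Verify: 1/(k**2 + 5*k + 6) matches t_k.

s_k = k/(2*(k + 2))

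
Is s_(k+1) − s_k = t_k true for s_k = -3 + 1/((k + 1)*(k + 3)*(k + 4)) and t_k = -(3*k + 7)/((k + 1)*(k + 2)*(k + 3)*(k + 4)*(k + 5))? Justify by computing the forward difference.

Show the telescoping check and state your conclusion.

s_(k+1) = -3 + 1/((k + 2)*(k + 4)*(k + 5))
s_(k+1) − s_k = ((k + 1)*(k + 3) - (k + 2)*(k + 5))/((k + 1)*(k + 2)*(k + 3)*(k + 4)*(k + 5))
(s_(k+1) − s_k) − t_k = 0

Valid: the claim telescopes to t_k.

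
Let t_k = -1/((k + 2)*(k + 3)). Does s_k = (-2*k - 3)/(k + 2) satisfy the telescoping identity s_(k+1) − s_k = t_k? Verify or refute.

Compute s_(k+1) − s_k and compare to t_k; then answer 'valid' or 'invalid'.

Valid: the claim telescopes to t_k.

s_(k+1) = (-2*k - 5)/(k + 3)
s_(k+1) − s_k = -1/(k**2 + 5*k + 6)
(s_(k+1) − s_k) − t_k = 0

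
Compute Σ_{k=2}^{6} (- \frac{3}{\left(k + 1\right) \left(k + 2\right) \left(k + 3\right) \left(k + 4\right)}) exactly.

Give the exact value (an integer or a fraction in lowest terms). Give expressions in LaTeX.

Σ = -11/720

The ratio is (k + 1)/(k + 5).
So A=k + 1 and B=k + 5, with C=1.
f must satisfy (k + 1)·f(k+1) − (k + 4)·f(k) = 1.
Degrees (1,1,0) ⇒ d ≤ 3.
Solve for f: f(k) = k*(k**2 + 6*k + 11)/18 (degree 3 ≤ 3).
Then R = B(k−1)f/C = k*(k + 4)*(k**2 + 6*k + 11)/18, so s_k = R(k)·t_k = k*(-k**2 - 6*k - 11)/(6*(k + 1)*(k + 2)*(k + 3)).
Check: Δs_k = -3/(k**4 + 10*k**3 + 35*k**2 + 50*k + 24). ✓
Σ_(k=2)^(6) t_k = s_(7) − s_(2) = -119/720 − (-3/20) = -11/720.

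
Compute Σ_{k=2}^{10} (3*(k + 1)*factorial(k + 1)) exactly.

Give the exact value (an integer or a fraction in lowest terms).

Σ = 1437004782

Compute t_(k+1)/t_k: get (k + 2)**2/(k + 1).
A = k + 2, B = 1, C = k + 1.
Need (k + 2)·f(k+1) − (1)·f(k) = k + 1.
Degrees (1,0,1) ⇒ d ≤ 0.
Solving with deg f ≤ 0: f(k) = 1.
Certificate R = B(k−1)f/C = 1/(k + 1) gives s_k = 3*factorial(k + 1).
Check: Δs_k = 3*(k + 1)*factorial(k + 1). ✓
Σ_(k=2)^(10) t_k = s_(11) − s_(2) = 1437004800 − (18) = 1437004782.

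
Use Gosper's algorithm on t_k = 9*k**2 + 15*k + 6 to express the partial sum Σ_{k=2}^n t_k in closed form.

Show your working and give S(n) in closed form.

S(n) = 3*n**3 + 12*n**2 + 15*n - 30

Compute t_(k+1)/t_k: get (3*k**2 + 11*k + 10)/(3*k**2 + 5*k + 2).
A = 1, B = 1, C = k**2 + 5*k/3 + 2/3.
Solve (1)·f(k+1) − (1)·f(k) = k**2 + 5*k/3 + 2/3.
Degrees (0,0,2) ⇒ d ≤ 3.
A polynomial solution: f(k) = k**2*(k + 1)/3.
Get s_k = R·t_k = 3*k**2*(k + 1) with R(k) = B(k−1)f(k)/C(k) = k**2/(3*k + 2).
Check: Δs_k = 9*k**2 + 15*k + 6. ✓
Σ_(k=2)^n t_k = s_(n+1) − s_(2) = (3*n**3 + 12*n**2 + 15*n + 6) − (36), i.e. 3*n**3 + 12*n**2 + 15*n - 30.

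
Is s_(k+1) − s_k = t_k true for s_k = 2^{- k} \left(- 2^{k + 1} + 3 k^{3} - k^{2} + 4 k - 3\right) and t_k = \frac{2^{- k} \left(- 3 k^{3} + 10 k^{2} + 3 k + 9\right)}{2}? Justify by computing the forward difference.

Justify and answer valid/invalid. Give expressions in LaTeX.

Valid — Δs_k = t_k.

s_(k+1) = (-4*2**k + 3*k**3 + 8*k**2 + 11*k + 3)/(2*2**k)
s_(k+1) − s_k = (-3*k**3 + 10*k**2 + 3*k + 9)/(2*2**k)
(s_(k+1) − s_k) − t_k = 0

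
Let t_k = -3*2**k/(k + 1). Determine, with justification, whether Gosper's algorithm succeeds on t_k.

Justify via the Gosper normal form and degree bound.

No; the degree bound rules out any f.

t_(k+1)/t_k = 2*(k + 1)/(k + 2).
Normal form (A,B,C) = (2*k + 2, k + 2, 1).
Need (2*k + 2)·f(k+1) − (k + 1)·f(k) = 1.
deg f ≤ -1 (via 1,1,0).
Bound -1 < 0, so the key equation has no polynomial solution.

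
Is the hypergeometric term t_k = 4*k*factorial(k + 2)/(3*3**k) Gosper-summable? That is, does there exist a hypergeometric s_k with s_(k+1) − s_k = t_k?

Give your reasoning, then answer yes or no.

Yes. s_k = 4*factorial(k + 2)/3**k.

Compute t_(k+1)/t_k: get (k + 1)*(k + 3)/(3*k).
A = k/3 + 1, B = 1, C = k.
Set up (k/3 + 1)·f(k+1) − (1)·f(k) − (k) = 0.
Degrees (1,0,1) ⇒ d ≤ 0.
Solve for f: f(k) = 3 (degree 0 ≤ 0).
Certificate R = B(k−1)f/C = 3/k gives s_k = 4*factorial(k + 2)/3**k.
Verify: 4*k*factorial(k + 2)/(3*3**k) matches t_k.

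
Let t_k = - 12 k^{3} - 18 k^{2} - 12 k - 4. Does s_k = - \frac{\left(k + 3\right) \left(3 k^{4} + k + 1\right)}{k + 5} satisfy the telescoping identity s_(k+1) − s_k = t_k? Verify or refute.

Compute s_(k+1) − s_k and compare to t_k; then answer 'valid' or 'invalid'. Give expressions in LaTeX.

Invalid: residual \frac{2 \left(9 k^{4} + 78 k^{3} + 102 k^{2} + 63 k + 19\right)}{k^{2} + 11 k + 30} ≠ 0.

s_(k+1) = -(k + 4)*(k + 3*(k + 1)**4 + 2)/(k + 6)
s_(k+1) − s_k = 2*(-6*k**5 - 66*k**4 - 207*k**3 - 236*k**2 - 139*k - 41)/(k**2 + 11*k + 30)
(s_(k+1) − s_k) − t_k = 2*(9*k**4 + 78*k**3 + 102*k**2 + 63*k + 19)/(k**2 + 11*k + 30)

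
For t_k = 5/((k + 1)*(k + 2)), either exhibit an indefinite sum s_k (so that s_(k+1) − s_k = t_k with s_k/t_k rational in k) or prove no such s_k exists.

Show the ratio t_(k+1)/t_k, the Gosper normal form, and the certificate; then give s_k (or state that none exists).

s_k = 5*k/(k + 1)

t_(k+1)/t_k = (k + 1)/(k + 3).
Gosper form: A/B · C(k+1)/C(k) with A=k + 1, B=k + 3, C=1.
Need (k + 1)·f(k+1) − (k + 2)·f(k) = 1.
d = 1 from the (1,1,0) case.
Coefficient equations give f(k) = k.
R(k) = B(k−1)·f(k)/C(k) = k*(k + 2); s_k = R·t_k = 5*k/(k + 1).
Check: Δs_k = 5/(k**2 + 3*k + 2). ✓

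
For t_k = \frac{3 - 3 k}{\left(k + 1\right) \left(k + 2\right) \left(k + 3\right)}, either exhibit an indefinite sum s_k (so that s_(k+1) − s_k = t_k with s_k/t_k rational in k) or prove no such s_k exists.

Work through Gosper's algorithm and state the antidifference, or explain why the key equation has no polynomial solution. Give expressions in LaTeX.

Compute t_(k+1)/t_k: get k*(k + 1)/((k - 1)*(k + 4)).
Normal form (A,B,C) = (k + 1, k + 4, k - 1).
f must satisfy (k + 1)·f(k+1) − (k + 3)·f(k) = k - 1.
Bound: deg f ≤ 2.
Match coefficients ⇒ f(k) = -k.
Get s_k = R·t_k = 3*k/((k + 1)*(k + 2)) with R(k) = B(k−1)f(k)/C(k) = -k*(k + 3)/(k - 1).
s_(k+1) − s_k = 3*(1 - k)/(k**3 + 6*k**2 + 11*k + 6) = t_k.

s_k = \frac{3 k}{\left(k + 1\right) \left(k + 2\right)}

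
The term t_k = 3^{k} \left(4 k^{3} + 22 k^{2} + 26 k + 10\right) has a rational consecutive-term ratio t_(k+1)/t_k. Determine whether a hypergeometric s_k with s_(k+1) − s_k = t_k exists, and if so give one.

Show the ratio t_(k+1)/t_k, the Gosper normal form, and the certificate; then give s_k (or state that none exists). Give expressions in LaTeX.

s_k = 2 \cdot 3^{k} \left(k^{3} + k^{2} - k + 1\right)

Step 1: r(k) = 3*(2*k**3 + 17*k**2 + 41*k + 31)/(2*k**3 + 11*k**2 + 13*k + 5).
A = 3, B = 1, C = k**3 + 11*k**2/2 + 13*k/2 + 5/2.
Set up (3)·f(k+1) − (1)·f(k) − (k**3 + 11*k**2/2 + 13*k/2 + 5/2) = 0.
Degrees (0,0,3) ⇒ d ≤ 3.
Match coefficients ⇒ f(k) = (k**3 + k**2 - k + 1)/2.
Certificate R = B(k−1)f/C = (k**3 + k**2 - k + 1)/(2*k**3 + 11*k**2 + 13*k + 5) gives s_k = 2*3**k*(k**3 + k**2 - k + 1).
Check: Δs_k = 3**k*(4*k**3 + 22*k**2 + 26*k + 10). ✓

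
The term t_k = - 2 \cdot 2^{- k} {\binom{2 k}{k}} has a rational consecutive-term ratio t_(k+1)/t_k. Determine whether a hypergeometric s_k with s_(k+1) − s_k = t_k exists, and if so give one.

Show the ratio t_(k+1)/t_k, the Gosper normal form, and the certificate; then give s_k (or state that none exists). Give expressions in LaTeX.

Ratio r(k) = (2*k + 1)/(k + 1).
Take A(k)=2*k + 1, B(k)=k + 1, C(k)=1.
Solve (2*k + 1)·f(k+1) − (k)·f(k) = 1.
d = -1 from the (1,1,0) case.
d = -1 < 0 ⇒ no nonzero polynomial f; not summable.

none (Gosper's algorithm certifies no s_k)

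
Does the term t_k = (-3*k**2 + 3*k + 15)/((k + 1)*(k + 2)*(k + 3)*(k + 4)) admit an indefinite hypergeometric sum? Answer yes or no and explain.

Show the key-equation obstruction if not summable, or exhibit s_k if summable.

Compute t_(k+1)/t_k: get (k + 1)*(k - (k + 1)**2 + 6)/((k + 5)*(-k**2 + k + 5)).
Normal form (A,B,C) = (k + 1, k + 5, k**2 - k - 5).
Need (k + 1)·f(k+1) − (k + 4)·f(k) = k**2 - k - 5.
Degrees (1,1,2) ⇒ d ≤ 3.
Solving with deg f ≤ 3: f(k) = -k*(k**2 + 12*k + 17)/6.
So s_k = (B(k−1)f/C)·t_k = (-k*(k + 4)*(k**2 + 12*k + 17)/(6*(k**2 - k - 5)))·t_k = k*(k**2 + 12*k + 17)/(2*(k + 1)*(k + 2)*(k + 3)).
Check: Δs_k = 3*(-k**2 + k + 5)/(k**4 + 10*k**3 + 35*k**2 + 50*k + 24). ✓

Yes. s_k = k*(k**2 + 12*k + 17)/(2*(k + 1)*(k + 2)*(k + 3)).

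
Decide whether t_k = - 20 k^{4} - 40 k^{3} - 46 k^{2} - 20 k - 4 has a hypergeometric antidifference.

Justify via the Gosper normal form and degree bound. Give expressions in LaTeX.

Yes. s_k = k \left(- 4 k^{4} - 2 k^{2} + 3 k - 1\right).

Step 1: r(k) = (10*k**4 + 60*k**3 + 143*k**2 + 156*k + 65)/(10*k**4 + 20*k**3 + 23*k**2 + 10*k + 2).
Factor: A=1; B=1; C=k**4 + 2*k**3 + 23*k**2/10 + k + 1/5.
Solve (1)·f(k+1) − (1)·f(k) = k**4 + 2*k**3 + 23*k**2/10 + k + 1/5.
Bound: deg f ≤ 5.
Match coefficients ⇒ f(k) = k*(4*k**4 + 2*k**2 - 3*k + 1)/20.
Get s_k = R·t_k = k*(-4*k**4 - 2*k**2 + 3*k - 1) with R(k) = B(k−1)f(k)/C(k) = k*(4*k**4 + 2*k**2 - 3*k + 1)/(2*(10*k**4 + 20*k**3 + 23*k**2 + 10*k + 2)).
Δs = -20*k**4 - 40*k**3 - 46*k**2 - 20*k - 4, as required.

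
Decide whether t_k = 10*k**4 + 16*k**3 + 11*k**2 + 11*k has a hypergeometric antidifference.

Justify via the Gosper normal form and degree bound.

Yes. s_k = k*(2*k**4 - k**3 - k**2 + 4*k - 4).

t_(k+1)/t_k = (10*k**4 + 56*k**3 + 119*k**2 + 121*k + 48)/(k*(10*k**3 + 16*k**2 + 11*k + 11)).
Gosper form: A/B · C(k+1)/C(k) with A=1, B=1, C=k**4 + 8*k**3/5 + 11*k**2/10 + 11*k/10.
Key eq: (1)·f(k+1) = (1)·f(k) + (k**4 + 8*k**3/5 + 11*k**2/10 + 11*k/10).
Bound: deg f ≤ 5.
Solving with deg f ≤ 5: f(k) = k*(k - 1)*(2*k**3 + k**2 + 4)/10.
R(k) = B(k−1)·f(k)/C(k) = (k - 1)*(2*k**3 + k**2 + 4)/(10*k**3 + 16*k**2 + 11*k + 11); s_k = R·t_k = k*(2*k**4 - k**3 - k**2 + 4*k - 4).
s_(k+1) − s_k = k*(10*k**3 + 16*k**2 + 11*k + 11) = t_k.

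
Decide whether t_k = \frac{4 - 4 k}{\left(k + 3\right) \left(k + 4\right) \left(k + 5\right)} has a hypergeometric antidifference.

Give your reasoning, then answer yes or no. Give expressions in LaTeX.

Step 1: r(k) = k*(k + 3)/((k - 1)*(k + 6)).
Take A(k)=k + 3, B(k)=k + 6, C(k)=k - 1.
Key eq: (k + 3)·f(k+1) = (k + 5)·f(k) + (k - 1).
Bound: deg f ≤ 2.
A polynomial solution: f(k) = k*(k - 5)/12.
Then R = B(k−1)f/C = k*(k - 5)*(k + 5)/(12*(k - 1)), so s_k = R(k)·t_k = -k*(k - 5)/(3*(k + 3)*(k + 4)).
Verify: 4*(1 - k)/(k**3 + 12*k**2 + 47*k + 60) matches t_k.

Yes. s_k = - \frac{k \left(k - 5\right)}{3 \left(k + 3\right) \left(k + 4\right)}.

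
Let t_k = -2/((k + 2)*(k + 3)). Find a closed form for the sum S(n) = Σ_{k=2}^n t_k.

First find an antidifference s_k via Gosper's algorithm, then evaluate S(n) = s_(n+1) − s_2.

S(n) = (1 - n)/(2*(n + 3))

The ratio is (k + 2)/(k + 4).
A = k + 2, B = k + 4, C = 1.
Key eq: (k + 2)·f(k+1) = (k + 3)·f(k) + (1).
deg f ≤ 1 (via 1,1,0).
Solve for f: f(k) = k/2 (degree 1 ≤ 1).
Certificate R = B(k−1)f/C = k*(k + 3)/2 gives s_k = -k/(k + 2).
Check: Δs_k = -2/(k**2 + 5*k + 6). ✓
Evaluate: s_(n+1) = (-n - 1)/(n + 3); subtract s_(2) = -1/2 ⇒ S(n) = (1 - n)/(2*(n + 3)).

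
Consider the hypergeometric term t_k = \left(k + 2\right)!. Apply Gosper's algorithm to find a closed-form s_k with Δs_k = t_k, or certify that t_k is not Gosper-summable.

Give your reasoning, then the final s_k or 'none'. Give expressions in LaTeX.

t_(k+1)/t_k = k + 3.
Factor: A=k + 3; B=1; C=1.
f must satisfy (k + 3)·f(k+1) − (1)·f(k) = 1.
Degrees (1,0,0) ⇒ d ≤ -1.
d = -1 < 0 ⇒ no nonzero polynomial f; not summable.

none — t_k is not Gosper-summable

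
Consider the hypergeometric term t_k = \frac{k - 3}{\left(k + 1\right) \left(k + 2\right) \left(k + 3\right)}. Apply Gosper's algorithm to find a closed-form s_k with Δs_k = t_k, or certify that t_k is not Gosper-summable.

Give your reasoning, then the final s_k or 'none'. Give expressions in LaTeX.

s_k = \frac{k \left(- k - 5\right)}{2 \left(k + 1\right) \left(k + 2\right)}

r(k) = (k - 2)*(k + 1)/((k - 3)*(k + 4)) after simplifying.
Factor: A=k + 1; B=k + 4; C=k - 3.
Set up (k + 1)·f(k+1) − (k + 3)·f(k) − (k - 3) = 0.
deg f ≤ 2 (via 1,1,1).
Solve for f: f(k) = -k*(k + 5)/2 (degree 2 ≤ 2).
Certificate R = B(k−1)f/C = -k*(k + 3)*(k + 5)/(2*(k - 3)) gives s_k = k*(-k - 5)/(2*(k + 1)*(k + 2)).
Δs = (k - 3)/(k**3 + 6*k**2 + 11*k + 6), as required.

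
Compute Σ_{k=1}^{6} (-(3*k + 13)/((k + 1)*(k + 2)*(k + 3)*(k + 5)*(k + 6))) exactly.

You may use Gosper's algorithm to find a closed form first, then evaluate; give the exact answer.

Step 1: r(k) = (k + 1)*(k + 5)*(3*k + 16)/((k + 4)*(k + 7)*(3*k + 13)).
Take A(k)=k + 1, B(k)=k + 7, C(k)=k**2 + 25*k/3 + 52/3.
Solve (k + 1)·f(k+1) − (k + 6)·f(k) = k**2 + 25*k/3 + 52/3.
From deg A=1, deg B=1, deg C=2: d=5.
Solve for f: f(k) = k*(k + 3)*(k + 4)*(k**2 + 8*k + 17)/30 (degree 5 ≤ 5).
So s_k = (B(k−1)f/C)·t_k = (k*(k + 3)*(k + 6)*(k**2 + 8*k + 17)/(10*(3*k + 13)))·t_k = k*(-k**2 - 8*k - 17)/(10*(k**3 + 8*k**2 + 17*k + 10)).
s_(k+1) − s_k = (-3*k - 13)/(k**5 + 17*k**4 + 107*k**3 + 307*k**2 + 396*k + 180) = t_k.
Sum = s_(7) − s_(1); s_(7) = -427/4320, s_(1) = -13/180 ⇒ -23/864.

Σ = -23/864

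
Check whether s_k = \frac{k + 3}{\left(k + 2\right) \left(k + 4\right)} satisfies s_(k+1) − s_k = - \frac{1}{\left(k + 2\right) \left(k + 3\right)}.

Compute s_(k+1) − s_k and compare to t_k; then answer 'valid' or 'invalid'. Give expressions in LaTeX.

s_(k+1) = (k + 4)/((k + 3)*(k + 5))
s_(k+1) − s_k = (-k**2 - 7*k - 13)/(k**4 + 14*k**3 + 71*k**2 + 154*k + 120)
(s_(k+1) − s_k) − t_k = (2*k + 7)/(k**4 + 14*k**3 + 71*k**2 + 154*k + 120)

Invalid: residual \frac{2 k + 7}{k^{4} + 14 k^{3} + 71 k^{2} + 154 k + 120} ≠ 0.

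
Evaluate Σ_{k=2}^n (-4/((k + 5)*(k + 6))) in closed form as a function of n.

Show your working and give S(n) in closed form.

S(n) = 4*(1 - n)/(7*(n + 6))

The ratio is (k + 5)/(k + 7).
Gosper form: A/B · C(k+1)/C(k) with A=k + 5, B=k + 7, C=1.
f must satisfy (k + 5)·f(k+1) − (k + 6)·f(k) = 1.
Degrees (1,1,0) ⇒ d ≤ 1.
Solving with deg f ≤ 1: f(k) = k/5.
R(k) = B(k−1)·f(k)/C(k) = k*(k + 6)/5; s_k = R·t_k = -4*k/(5*k + 25).
Verify: -4/(k**2 + 11*k + 30) matches t_k.
Telescope: S(n) = s_(n+1) − s_(2) = 4*(-n - 1)/(5*(n + 6)) − (-8/35) = 4*(1 - n)/(7*(n + 6)).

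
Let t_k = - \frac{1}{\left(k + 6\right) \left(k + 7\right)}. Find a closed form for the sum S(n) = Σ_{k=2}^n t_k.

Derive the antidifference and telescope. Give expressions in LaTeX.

S(n) = \frac{1 - n}{8 \left(n + 7\right)}

r(k) = (k + 6)/(k + 8) after simplifying.
Normal form (A,B,C) = (k + 6, k + 8, 1).
Need (k + 6)·f(k+1) − (k + 7)·f(k) = 1.
deg f ≤ 1 (via 1,1,0).
Match coefficients ⇒ f(k) = k/6.
So s_k = (B(k−1)f/C)·t_k = (k*(k + 7)/6)·t_k = -k/(6*k + 36).
Verify: -1/(k**2 + 13*k + 42) matches t_k.
Telescope: S(n) = s_(n+1) − s_(2) = (-n - 1)/(6*(n + 7)) − (-1/24) = (1 - n)/(8*(n + 7)).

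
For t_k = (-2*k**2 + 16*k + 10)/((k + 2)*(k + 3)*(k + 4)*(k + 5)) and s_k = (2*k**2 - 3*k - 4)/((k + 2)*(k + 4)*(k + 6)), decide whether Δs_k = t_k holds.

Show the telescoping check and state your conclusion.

Invalid: residual 3*(4*k**3 + 3*k**2 - 125*k - 80)/(k**6 + 27*k**5 + 295*k**4 + 1665*k**3 + 5104*k**2 + 8028*k + 5040) ≠ 0.

s_(k+1) = (-3*k + 2*(k + 1)**2 - 7)/((k + 3)*(k + 5)*(k + 7))
s_(k+1) − s_k = (-2*k**4 + 2*k**3 + 143*k**2 + 427*k + 180)/(k**6 + 27*k**5 + 295*k**4 + 1665*k**3 + 5104*k**2 + 8028*k + 5040)
(s_(k+1) − s_k) − t_k = 3*(4*k**3 + 3*k**2 - 125*k - 80)/(k**6 + 27*k**5 + 295*k**4 + 1665*k**3 + 5104*k**2 + 8028*k + 5040)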